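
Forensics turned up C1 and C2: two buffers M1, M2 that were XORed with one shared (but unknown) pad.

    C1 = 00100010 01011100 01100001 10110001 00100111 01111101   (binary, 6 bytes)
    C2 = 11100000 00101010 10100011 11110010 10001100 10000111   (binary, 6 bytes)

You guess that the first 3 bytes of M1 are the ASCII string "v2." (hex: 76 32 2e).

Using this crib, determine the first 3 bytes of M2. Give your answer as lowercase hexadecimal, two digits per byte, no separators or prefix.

First, C1 ⊕ C2 = (M1 ⊕ K) ⊕ (M2 ⊕ K) = M1 ⊕ M2, so the key drops out. Then M2 = (M1 ⊕ M2) ⊕ M1 over the first 3 bytes.
byte 0: (22 xor e0) xor 76 = c2 xor 76 = b4
byte 1: (5c xor 2a) xor 32 = 76 xor 32 = 44
byte 2: (61 xor a3) xor 2e = c2 xor 2e = ec

b444ec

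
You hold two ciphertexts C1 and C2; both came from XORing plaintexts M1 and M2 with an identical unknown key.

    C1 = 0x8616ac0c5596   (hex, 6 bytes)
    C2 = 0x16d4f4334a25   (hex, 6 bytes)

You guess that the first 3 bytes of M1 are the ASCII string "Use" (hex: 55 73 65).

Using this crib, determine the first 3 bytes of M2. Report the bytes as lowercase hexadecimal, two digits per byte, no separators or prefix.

c5b13d

First, C1 ⊕ C2 = (M1 ⊕ K) ⊕ (M2 ⊕ K) = M1 ⊕ M2, so the key drops out. Then M2 = (M1 ⊕ M2) ⊕ M1 over the first 3 bytes.
byte 0: (86 XOR 16) XOR 55 = 90 XOR 55 = c5
byte 1: (16 XOR d4) XOR 73 = c2 XOR 73 = b1
byte 2: (ac XOR f4) XOR 65 = 58 XOR 65 = 3d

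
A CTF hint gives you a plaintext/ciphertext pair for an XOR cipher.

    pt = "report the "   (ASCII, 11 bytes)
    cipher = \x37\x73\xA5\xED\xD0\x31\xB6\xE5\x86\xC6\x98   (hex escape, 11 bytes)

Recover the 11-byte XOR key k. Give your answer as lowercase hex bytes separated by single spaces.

Since cipher = pt ⊕ k, XORing both sides with pt gives k = pt ⊕ cipher.
72 ⊕ 37 = 45
65 ⊕ 73 = 16
70 ⊕ a5 = d5
6f ⊕ ed = 82
72 ⊕ d0 = a2
74 ⊕ 31 = 45
20 ⊕ b6 = 96
74 ⊕ e5 = 91
68 ⊕ 86 = ee
65 ⊕ c6 = a3
20 ⊕ 98 = b8

45 16 d5 82 a2 45 96 91 ee a3 b8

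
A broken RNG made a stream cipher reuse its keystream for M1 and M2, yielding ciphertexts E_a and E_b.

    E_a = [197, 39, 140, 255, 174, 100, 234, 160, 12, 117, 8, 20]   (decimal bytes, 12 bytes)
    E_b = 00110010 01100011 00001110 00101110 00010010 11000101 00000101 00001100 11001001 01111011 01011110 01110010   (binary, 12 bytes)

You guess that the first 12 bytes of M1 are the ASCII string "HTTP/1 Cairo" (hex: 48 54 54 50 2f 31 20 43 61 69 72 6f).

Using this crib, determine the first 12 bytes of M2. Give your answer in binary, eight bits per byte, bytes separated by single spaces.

First, E_a ⊕ E_b = (M1 ⊕ K) ⊕ (M2 ⊕ K) = M1 ⊕ M2, so the key drops out. Then M2 = (M1 ⊕ M2) ⊕ M1 over the first 12 bytes.
byte 0: (c5 ⊕ 32) ⊕ 48 = f7 ⊕ 48 = bf
byte 1: (27 ⊕ 63) ⊕ 54 = 44 ⊕ 54 = 10
byte 2: (8c ⊕ 0e) ⊕ 54 = 82 ⊕ 54 = d6
byte 3: (ff ⊕ 2e) ⊕ 50 = d1 ⊕ 50 = 81
byte 4: (ae ⊕ 12) ⊕ 2f = bc ⊕ 2f = 93
byte 5: (64 ⊕ c5) ⊕ 31 = a1 ⊕ 31 = 90
byte 6: (ea ⊕ 05) ⊕ 20 = ef ⊕ 20 = cf
byte 7: (a0 ⊕ 0c) ⊕ 43 = ac ⊕ 43 = ef
byte 8: (0c ⊕ c9) ⊕ 61 = c5 ⊕ 61 = a4
byte 9: (75 ⊕ 7b) ⊕ 69 = 0e ⊕ 69 = 67
byte 10: (08 ⊕ 5e) ⊕ 72 = 56 ⊕ 72 = 24
byte 11: (14 ⊕ 72) ⊕ 6f = 66 ⊕ 6f = 09

10111111 00010000 11010110 10000001 10010011 10010000 11001111 11101111 10100100 01100111 00100100 00001001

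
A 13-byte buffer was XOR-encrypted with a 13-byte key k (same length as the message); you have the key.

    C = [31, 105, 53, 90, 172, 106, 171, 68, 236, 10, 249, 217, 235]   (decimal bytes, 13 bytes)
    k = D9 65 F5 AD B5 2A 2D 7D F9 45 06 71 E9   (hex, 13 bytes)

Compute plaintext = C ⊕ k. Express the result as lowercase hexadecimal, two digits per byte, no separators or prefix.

XOR is its own inverse, so applying the key byte-wise gives the result directly.
byte 0: 1f ^ d9 = c6
byte 1: 69 ^ 65 = 0c
byte 2: 35 ^ f5 = c0
byte 3: 5a ^ ad = f7
byte 4: ac ^ b5 = 19
byte 5: 6a ^ 2a = 40
byte 6: ab ^ 2d = 86
byte 7: 44 ^ 7d = 39
byte 8: ec ^ f9 = 15
byte 9: 0a ^ 45 = 4f
byte 10: f9 ^ 06 = ff
byte 11: d9 ^ 71 = a8
byte 12: eb ^ e9 = 02

c60cc0f719408639154fffa802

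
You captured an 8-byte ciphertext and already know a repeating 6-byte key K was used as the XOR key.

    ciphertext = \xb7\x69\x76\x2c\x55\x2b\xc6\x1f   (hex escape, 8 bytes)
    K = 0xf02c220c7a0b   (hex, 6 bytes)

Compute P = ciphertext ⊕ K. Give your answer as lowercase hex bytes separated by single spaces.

47 45 54 20 2f 20 36 33

The 6-byte key repeats, so the effective keystream is f0 2c 22 0c 7a 0b f0 2c.
byte 0: b7 ⊕ f0 = 47
byte 1: 69 ⊕ 2c = 45
byte 2: 76 ⊕ 22 = 54
byte 3: 2c ⊕ 0c = 20
byte 4: 55 ⊕ 7a = 2f
byte 5: 2b ⊕ 0b = 20
byte 6: c6 ⊕ f0 = 36
byte 7: 1f ⊕ 2c = 33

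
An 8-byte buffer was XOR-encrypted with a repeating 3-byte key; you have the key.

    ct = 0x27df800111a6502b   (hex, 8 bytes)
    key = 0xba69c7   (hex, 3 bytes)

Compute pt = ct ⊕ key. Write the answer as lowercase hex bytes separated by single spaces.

The 3-byte key repeats, so the effective keystream is ba 69 c7 ba 69 c7 ba 69.
byte 0: 27 ^ ba = 9d
byte 1: df ^ 69 = b6
byte 2: 80 ^ c7 = 47
byte 3: 01 ^ ba = bb
byte 4: 11 ^ 69 = 78
byte 5: a6 ^ c7 = 61
byte 6: 50 ^ ba = ea
byte 7: 2b ^ 69 = 42

9d b6 47 bb 78 61 ea 42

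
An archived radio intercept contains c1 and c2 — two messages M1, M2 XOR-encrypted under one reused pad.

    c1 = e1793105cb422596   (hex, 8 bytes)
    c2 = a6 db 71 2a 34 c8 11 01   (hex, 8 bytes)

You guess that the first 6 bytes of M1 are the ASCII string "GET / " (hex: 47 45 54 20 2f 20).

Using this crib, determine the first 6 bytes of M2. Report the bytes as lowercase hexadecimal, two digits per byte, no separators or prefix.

First, c1 ⊕ c2 = (M1 ⊕ K) ⊕ (M2 ⊕ K) = M1 ⊕ M2, so the key drops out. Then M2 = (M1 ⊕ M2) ⊕ M1 over the first 6 bytes.
byte 0: (e1 XOR a6) XOR 47 = 47 XOR 47 = 00
byte 1: (79 XOR db) XOR 45 = a2 XOR 45 = e7
byte 2: (31 XOR 71) XOR 54 = 40 XOR 54 = 14
byte 3: (05 XOR 2a) XOR 20 = 2f XOR 20 = 0f
byte 4: (cb XOR 34) XOR 2f = ff XOR 2f = d0
byte 5: (42 XOR c8) XOR 20 = 8a XOR 20 = aa

00e7140fd0aa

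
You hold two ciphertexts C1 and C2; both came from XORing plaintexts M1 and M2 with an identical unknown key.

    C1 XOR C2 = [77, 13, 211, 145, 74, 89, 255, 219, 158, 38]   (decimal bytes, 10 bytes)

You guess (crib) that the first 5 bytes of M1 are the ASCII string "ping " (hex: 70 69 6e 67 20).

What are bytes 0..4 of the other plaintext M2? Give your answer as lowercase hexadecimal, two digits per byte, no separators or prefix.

3d64bdf66a

Since C1 ⊕ C2 = M1 ⊕ M2, XORing with the guessed M1 bytes yields the corresponding M2 bytes: M2 = (C1 ⊕ C2) ⊕ M1.
4d XOR 70 = 3d
0d XOR 69 = 64
d3 XOR 6e = bd
91 XOR 67 = f6
4a XOR 20 = 6a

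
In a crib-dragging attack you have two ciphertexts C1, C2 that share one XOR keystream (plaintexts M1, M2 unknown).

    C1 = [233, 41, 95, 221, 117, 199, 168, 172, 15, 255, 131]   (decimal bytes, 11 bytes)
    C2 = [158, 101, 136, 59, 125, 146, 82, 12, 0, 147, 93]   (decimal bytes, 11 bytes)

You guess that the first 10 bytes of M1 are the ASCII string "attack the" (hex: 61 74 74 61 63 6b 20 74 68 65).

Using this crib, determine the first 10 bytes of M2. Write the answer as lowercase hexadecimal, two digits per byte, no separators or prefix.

1638a3876b3edad46709

First, C1 ⊕ C2 = (M1 ⊕ K) ⊕ (M2 ⊕ K) = M1 ⊕ M2, so the key drops out. Then M2 = (M1 ⊕ M2) ⊕ M1 over the first 10 bytes.
byte 0: (e9 ^ 9e) ^ 61 = 77 ^ 61 = 16
byte 1: (29 ^ 65) ^ 74 = 4c ^ 74 = 38
byte 2: (5f ^ 88) ^ 74 = d7 ^ 74 = a3
byte 3: (dd ^ 3b) ^ 61 = e6 ^ 61 = 87
byte 4: (75 ^ 7d) ^ 63 = 08 ^ 63 = 6b
byte 5: (c7 ^ 92) ^ 6b = 55 ^ 6b = 3e
byte 6: (a8 ^ 52) ^ 20 = fa ^ 20 = da
byte 7: (ac ^ 0c) ^ 74 = a0 ^ 74 = d4
byte 8: (0f ^ 00) ^ 68 = 0f ^ 68 = 67
byte 9: (ff ^ 93) ^ 65 = 6c ^ 65 = 09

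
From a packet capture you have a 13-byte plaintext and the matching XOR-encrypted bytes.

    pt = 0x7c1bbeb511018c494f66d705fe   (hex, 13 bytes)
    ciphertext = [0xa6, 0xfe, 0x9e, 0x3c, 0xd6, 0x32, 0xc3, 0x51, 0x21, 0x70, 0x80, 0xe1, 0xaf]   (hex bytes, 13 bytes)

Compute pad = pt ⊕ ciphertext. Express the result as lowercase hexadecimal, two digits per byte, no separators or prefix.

Since ciphertext = pt ⊕ pad, XORing both sides with pt gives pad = pt ⊕ ciphertext.
7c ⊕ a6 = da
1b ⊕ fe = e5
be ⊕ 9e = 20
b5 ⊕ 3c = 89
11 ⊕ d6 = c7
01 ⊕ 32 = 33
8c ⊕ c3 = 4f
49 ⊕ 51 = 18
4f ⊕ 21 = 6e
66 ⊕ 70 = 16
d7 ⊕ 80 = 57
05 ⊕ e1 = e4
fe ⊕ af = 51

dae52089c7334f186e1657e451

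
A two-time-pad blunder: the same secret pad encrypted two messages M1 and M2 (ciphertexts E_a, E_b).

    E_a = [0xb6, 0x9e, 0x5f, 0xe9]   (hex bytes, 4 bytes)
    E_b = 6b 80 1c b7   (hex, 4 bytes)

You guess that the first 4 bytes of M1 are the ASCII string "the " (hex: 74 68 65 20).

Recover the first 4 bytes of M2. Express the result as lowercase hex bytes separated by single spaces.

First, E_a ⊕ E_b = (M1 ⊕ K) ⊕ (M2 ⊕ K) = M1 ⊕ M2, so the key drops out. Then M2 = (M1 ⊕ M2) ⊕ M1 over the first 4 bytes.
byte 0: (b6 xor 6b) xor 74 = dd xor 74 = a9
byte 1: (9e xor 80) xor 68 = 1e xor 68 = 76
byte 2: (5f xor 1c) xor 65 = 43 xor 65 = 26
byte 3: (e9 xor b7) xor 20 = 5e xor 20 = 7e

a9 76 26 7e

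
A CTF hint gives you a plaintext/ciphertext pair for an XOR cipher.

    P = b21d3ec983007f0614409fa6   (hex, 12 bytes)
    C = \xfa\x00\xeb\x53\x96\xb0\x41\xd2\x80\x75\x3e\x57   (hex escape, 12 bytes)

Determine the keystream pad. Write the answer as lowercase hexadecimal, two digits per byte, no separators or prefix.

481dd59a15b03ed49435a1f1

Since C = P ⊕ pad, XORing both sides with P gives pad = P ⊕ C.
byte 0: 10110010 xor 11111010 = 01001000
byte 1: 00011101 xor 00000000 = 00011101
byte 2: 00111110 xor 11101011 = 11010101
byte 3: 11001001 xor 01010011 = 10011010
byte 4: 10000011 xor 10010110 = 00010101
byte 5: 00000000 xor 10110000 = 10110000
byte 6: 01111111 xor 01000001 = 00111110
byte 7: 00000110 xor 11010010 = 11010100
byte 8: 00010100 xor 10000000 = 10010100
byte 9: 01000000 xor 01110101 = 00110101
byte 10: 10011111 xor 00111110 = 10100001
byte 11: 10100110 xor 01010111 = 11110001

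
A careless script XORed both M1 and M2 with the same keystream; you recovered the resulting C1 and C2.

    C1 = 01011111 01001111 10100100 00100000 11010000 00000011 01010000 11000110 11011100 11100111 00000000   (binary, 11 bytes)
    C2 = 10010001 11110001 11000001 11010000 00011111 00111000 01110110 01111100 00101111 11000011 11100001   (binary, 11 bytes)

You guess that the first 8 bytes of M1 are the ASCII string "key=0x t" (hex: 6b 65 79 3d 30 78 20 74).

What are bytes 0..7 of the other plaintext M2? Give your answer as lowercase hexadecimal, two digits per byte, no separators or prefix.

a5db1ccdff4306ce

First, C1 ⊕ C2 = (M1 ⊕ K) ⊕ (M2 ⊕ K) = M1 ⊕ M2, so the key drops out. Then M2 = (M1 ⊕ M2) ⊕ M1 over the first 8 bytes.
byte 0: (5f xor 91) xor 6b = ce xor 6b = a5
byte 1: (4f xor f1) xor 65 = be xor 65 = db
byte 2: (a4 xor c1) xor 79 = 65 xor 79 = 1c
byte 3: (20 xor d0) xor 3d = f0 xor 3d = cd
byte 4: (d0 xor 1f) xor 30 = cf xor 30 = ff
byte 5: (03 xor 38) xor 78 = 3b xor 78 = 43
byte 6: (50 xor 76) xor 20 = 26 xor 20 = 06
byte 7: (c6 xor 7c) xor 74 = ba xor 74 = ce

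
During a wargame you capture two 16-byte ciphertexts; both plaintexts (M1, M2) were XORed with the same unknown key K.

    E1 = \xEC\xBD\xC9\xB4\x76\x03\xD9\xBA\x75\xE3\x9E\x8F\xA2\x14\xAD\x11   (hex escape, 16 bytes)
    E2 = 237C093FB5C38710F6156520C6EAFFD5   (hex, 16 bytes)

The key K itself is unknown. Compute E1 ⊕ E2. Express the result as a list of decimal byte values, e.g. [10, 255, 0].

E1 ⊕ E2 = (M1 ⊕ K) ⊕ (M2 ⊕ K) = M1 ⊕ M2 — the shared key cancels under XOR.
236 xor  35 = 207
189 xor 124 = 193
201 xor   9 = 192
180 xor  63 = 139
118 xor 181 = 195
  3 xor 195 = 192
217 xor 135 =  94
186 xor  16 = 170
117 xor 246 = 131
227 xor  21 = 246
158 xor 101 = 251
143 xor  32 = 175
162 xor 198 = 100
 20 xor 234 = 254
173 xor 255 =  82
 17 xor 213 = 196

[207, 193, 192, 139, 195, 192, 94, 170, 131, 246, 251, 175, 100, 254, 82, 196]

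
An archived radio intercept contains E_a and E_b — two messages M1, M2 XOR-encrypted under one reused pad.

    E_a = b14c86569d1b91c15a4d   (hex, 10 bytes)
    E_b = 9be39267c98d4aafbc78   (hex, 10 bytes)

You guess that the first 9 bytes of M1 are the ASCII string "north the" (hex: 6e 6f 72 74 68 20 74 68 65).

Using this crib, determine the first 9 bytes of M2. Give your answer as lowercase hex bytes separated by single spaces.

44 c0 66 45 3c b6 af 06 83

First, E_a ⊕ E_b = (M1 ⊕ K) ⊕ (M2 ⊕ K) = M1 ⊕ M2, so the key drops out. Then M2 = (M1 ⊕ M2) ⊕ M1 over the first 9 bytes.
byte 0: (b1 XOR 9b) XOR 6e = 2a XOR 6e = 44
byte 1: (4c XOR e3) XOR 6f = af XOR 6f = c0
byte 2: (86 XOR 92) XOR 72 = 14 XOR 72 = 66
byte 3: (56 XOR 67) XOR 74 = 31 XOR 74 = 45
byte 4: (9d XOR c9) XOR 68 = 54 XOR 68 = 3c
byte 5: (1b XOR 8d) XOR 20 = 96 XOR 20 = b6
byte 6: (91 XOR 4a) XOR 74 = db XOR 74 = af
byte 7: (c1 XOR af) XOR 68 = 6e XOR 68 = 06
byte 8: (5a XOR bc) XOR 65 = e6 XOR 65 = 83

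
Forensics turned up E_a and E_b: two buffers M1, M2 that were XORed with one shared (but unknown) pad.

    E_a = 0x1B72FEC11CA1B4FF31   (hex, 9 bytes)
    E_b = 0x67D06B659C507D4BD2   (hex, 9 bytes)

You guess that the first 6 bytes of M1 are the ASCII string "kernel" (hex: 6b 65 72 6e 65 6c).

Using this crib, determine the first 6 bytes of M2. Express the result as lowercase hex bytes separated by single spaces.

First, E_a ⊕ E_b = (M1 ⊕ K) ⊕ (M2 ⊕ K) = M1 ⊕ M2, so the key drops out. Then M2 = (M1 ⊕ M2) ⊕ M1 over the first 6 bytes.
byte 0: (1b XOR 67) XOR 6b = 7c XOR 6b = 17
byte 1: (72 XOR d0) XOR 65 = a2 XOR 65 = c7
byte 2: (fe XOR 6b) XOR 72 = 95 XOR 72 = e7
byte 3: (c1 XOR 65) XOR 6e = a4 XOR 6e = ca
byte 4: (1c XOR 9c) XOR 65 = 80 XOR 65 = e5
byte 5: (a1 XOR 50) XOR 6c = f1 XOR 6c = 9d

17 c7 e7 ca e5 9d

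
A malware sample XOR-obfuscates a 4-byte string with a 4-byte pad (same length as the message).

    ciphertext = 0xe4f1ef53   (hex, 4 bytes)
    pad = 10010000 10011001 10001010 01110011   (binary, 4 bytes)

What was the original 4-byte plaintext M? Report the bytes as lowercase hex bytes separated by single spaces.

XOR is its own inverse, so applying the key byte-wise gives the result directly.
e4 ^ 90 = 74
f1 ^ 99 = 68
ef ^ 8a = 65
53 ^ 73 = 20

74 68 65 20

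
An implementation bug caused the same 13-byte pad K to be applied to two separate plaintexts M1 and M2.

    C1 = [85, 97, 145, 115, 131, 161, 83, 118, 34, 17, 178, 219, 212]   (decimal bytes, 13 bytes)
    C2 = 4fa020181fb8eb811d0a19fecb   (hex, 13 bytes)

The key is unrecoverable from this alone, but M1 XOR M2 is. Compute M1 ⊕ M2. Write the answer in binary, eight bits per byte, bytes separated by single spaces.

00011010 11000001 10110001 01101011 10011100 00011001 10111000 11110111 00111111 00011011 10101011 00100101 00011111

C1 ⊕ C2 = (M1 ⊕ K) ⊕ (M2 ⊕ K) = M1 ⊕ M2 — the shared key cancels under XOR.
 85 xor  79 =  26
 97 xor 160 = 193
145 xor  32 = 177
115 xor  24 = 107
131 xor  31 = 156
161 xor 184 =  25
 83 xor 235 = 184
118 xor 129 = 247
 34 xor  29 =  63
 17 xor  10 =  27
178 xor  25 = 171
219 xor 254 =  37
212 xor 203 =  31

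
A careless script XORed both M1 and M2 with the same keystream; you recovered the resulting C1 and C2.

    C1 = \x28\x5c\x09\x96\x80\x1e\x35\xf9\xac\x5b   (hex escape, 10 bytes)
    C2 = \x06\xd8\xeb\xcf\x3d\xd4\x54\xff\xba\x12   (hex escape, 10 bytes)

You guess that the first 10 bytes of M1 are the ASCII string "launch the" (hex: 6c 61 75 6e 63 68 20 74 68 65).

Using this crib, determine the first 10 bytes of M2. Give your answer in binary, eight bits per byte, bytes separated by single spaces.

First, C1 ⊕ C2 = (M1 ⊕ K) ⊕ (M2 ⊕ K) = M1 ⊕ M2, so the key drops out. Then M2 = (M1 ⊕ M2) ⊕ M1 over the first 10 bytes.
byte 0: (28 ⊕ 06) ⊕ 6c = 2e ⊕ 6c = 42
byte 1: (5c ⊕ d8) ⊕ 61 = 84 ⊕ 61 = e5
byte 2: (09 ⊕ eb) ⊕ 75 = e2 ⊕ 75 = 97
byte 3: (96 ⊕ cf) ⊕ 6e = 59 ⊕ 6e = 37
byte 4: (80 ⊕ 3d) ⊕ 63 = bd ⊕ 63 = de
byte 5: (1e ⊕ d4) ⊕ 68 = ca ⊕ 68 = a2
byte 6: (35 ⊕ 54) ⊕ 20 = 61 ⊕ 20 = 41
byte 7: (f9 ⊕ ff) ⊕ 74 = 06 ⊕ 74 = 72
byte 8: (ac ⊕ ba) ⊕ 68 = 16 ⊕ 68 = 7e
byte 9: (5b ⊕ 12) ⊕ 65 = 49 ⊕ 65 = 2c

01000010 11100101 10010111 00110111 11011110 10100010 01000001 01110010 01111110 00101100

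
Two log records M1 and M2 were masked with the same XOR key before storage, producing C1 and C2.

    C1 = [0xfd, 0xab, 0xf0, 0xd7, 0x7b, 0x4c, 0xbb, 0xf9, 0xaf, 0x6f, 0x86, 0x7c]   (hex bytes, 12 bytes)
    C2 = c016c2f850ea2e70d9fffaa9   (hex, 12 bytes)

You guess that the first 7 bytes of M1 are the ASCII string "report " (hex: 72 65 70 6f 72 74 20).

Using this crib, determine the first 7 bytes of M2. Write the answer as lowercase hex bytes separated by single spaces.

First, C1 ⊕ C2 = (M1 ⊕ K) ⊕ (M2 ⊕ K) = M1 ⊕ M2, so the key drops out. Then M2 = (M1 ⊕ M2) ⊕ M1 over the first 7 bytes.
byte 0: (fd ^ c0) ^ 72 = 3d ^ 72 = 4f
byte 1: (ab ^ 16) ^ 65 = bd ^ 65 = d8
byte 2: (f0 ^ c2) ^ 70 = 32 ^ 70 = 42
byte 3: (d7 ^ f8) ^ 6f = 2f ^ 6f = 40
byte 4: (7b ^ 50) ^ 72 = 2b ^ 72 = 59
byte 5: (4c ^ ea) ^ 74 = a6 ^ 74 = d2
byte 6: (bb ^ 2e) ^ 20 = 95 ^ 20 = b5

4f d8 42 40 59 d2 b5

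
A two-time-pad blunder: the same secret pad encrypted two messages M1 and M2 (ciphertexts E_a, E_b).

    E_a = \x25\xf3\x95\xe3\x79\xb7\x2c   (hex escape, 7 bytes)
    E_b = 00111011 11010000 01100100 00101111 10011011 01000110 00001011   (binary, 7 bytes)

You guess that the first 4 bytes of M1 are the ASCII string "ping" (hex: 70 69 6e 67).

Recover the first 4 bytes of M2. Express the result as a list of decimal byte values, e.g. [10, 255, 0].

[110, 74, 159, 171]

First, E_a ⊕ E_b = (M1 ⊕ K) ⊕ (M2 ⊕ K) = M1 ⊕ M2, so the key drops out. Then M2 = (M1 ⊕ M2) ⊕ M1 over the first 4 bytes.
byte 0: (25 ⊕ 3b) ⊕ 70 = 1e ⊕ 70 = 6e
byte 1: (f3 ⊕ d0) ⊕ 69 = 23 ⊕ 69 = 4a
byte 2: (95 ⊕ 64) ⊕ 6e = f1 ⊕ 6e = 9f
byte 3: (e3 ⊕ 2f) ⊕ 67 = cc ⊕ 67 = ab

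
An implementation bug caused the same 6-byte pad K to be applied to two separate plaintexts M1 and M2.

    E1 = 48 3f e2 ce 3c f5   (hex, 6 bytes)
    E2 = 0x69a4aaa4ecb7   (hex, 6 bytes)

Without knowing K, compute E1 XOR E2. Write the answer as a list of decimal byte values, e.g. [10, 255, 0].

E1 ⊕ E2 = (M1 ⊕ K) ⊕ (M2 ⊕ K) = M1 ⊕ M2 — the shared key cancels under XOR.
byte 0:  72 ^ 105 =  33
byte 1:  63 ^ 164 = 155
byte 2: 226 ^ 170 =  72
byte 3: 206 ^ 164 = 106
byte 4:  60 ^ 236 = 208
byte 5: 245 ^ 183 =  66

[33, 155, 72, 106, 208, 66]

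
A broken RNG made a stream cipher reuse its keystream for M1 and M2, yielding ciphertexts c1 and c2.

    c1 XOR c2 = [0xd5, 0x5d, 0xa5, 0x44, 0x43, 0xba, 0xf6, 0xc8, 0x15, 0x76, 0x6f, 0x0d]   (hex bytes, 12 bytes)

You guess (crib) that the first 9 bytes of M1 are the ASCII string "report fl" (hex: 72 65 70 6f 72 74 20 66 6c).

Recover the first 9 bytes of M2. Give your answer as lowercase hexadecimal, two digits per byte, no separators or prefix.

a738d52b31ced6ae79

Since c1 ⊕ c2 = M1 ⊕ M2, XORing with the guessed M1 bytes yields the corresponding M2 bytes: M2 = (c1 ⊕ c2) ⊕ M1.
byte 0: d5 ⊕ 72 = a7
byte 1: 5d ⊕ 65 = 38
byte 2: a5 ⊕ 70 = d5
byte 3: 44 ⊕ 6f = 2b
byte 4: 43 ⊕ 72 = 31
byte 5: ba ⊕ 74 = ce
byte 6: f6 ⊕ 20 = d6
byte 7: c8 ⊕ 66 = ae
byte 8: 15 ⊕ 6c = 79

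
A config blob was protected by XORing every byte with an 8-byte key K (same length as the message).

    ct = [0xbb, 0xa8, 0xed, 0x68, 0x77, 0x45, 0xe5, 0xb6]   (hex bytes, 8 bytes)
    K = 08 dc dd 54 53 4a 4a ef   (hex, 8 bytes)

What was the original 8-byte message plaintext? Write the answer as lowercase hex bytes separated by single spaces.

b3 74 30 3c 24 0f af 59

bb xor 08 = b3
a8 xor dc = 74
ed xor dd = 30
68 xor 54 = 3c
77 xor 53 = 24
45 xor 4a = 0f
e5 xor 4a = af
b6 xor ef = 59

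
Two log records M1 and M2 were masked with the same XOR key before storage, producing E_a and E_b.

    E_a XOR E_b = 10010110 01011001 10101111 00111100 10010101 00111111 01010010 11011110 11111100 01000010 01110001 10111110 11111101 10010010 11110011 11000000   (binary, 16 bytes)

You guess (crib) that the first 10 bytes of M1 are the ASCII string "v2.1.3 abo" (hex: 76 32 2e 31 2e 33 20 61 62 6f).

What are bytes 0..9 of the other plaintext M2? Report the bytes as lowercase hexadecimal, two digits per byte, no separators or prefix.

e06b810dbb0c72bf9e2d

Since E_a ⊕ E_b = M1 ⊕ M2, XORing with the guessed M1 bytes yields the corresponding M2 bytes: M2 = (E_a ⊕ E_b) ⊕ M1.
96 ^ 76 = e0
59 ^ 32 = 6b
af ^ 2e = 81
3c ^ 31 = 0d
95 ^ 2e = bb
3f ^ 33 = 0c
52 ^ 20 = 72
de ^ 61 = bf
fc ^ 62 = 9e
42 ^ 6f = 2d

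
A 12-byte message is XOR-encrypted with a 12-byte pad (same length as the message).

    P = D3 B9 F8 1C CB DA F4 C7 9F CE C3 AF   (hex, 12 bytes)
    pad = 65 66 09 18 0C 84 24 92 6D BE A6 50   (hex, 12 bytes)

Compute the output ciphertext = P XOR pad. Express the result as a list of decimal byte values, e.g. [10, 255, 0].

11010011 xor 01100101 = 10110110
10111001 xor 01100110 = 11011111
11111000 xor 00001001 = 11110001
00011100 xor 00011000 = 00000100
11001011 xor 00001100 = 11000111
11011010 xor 10000100 = 01011110
11110100 xor 00100100 = 11010000
11000111 xor 10010010 = 01010101
10011111 xor 01101101 = 11110010
11001110 xor 10111110 = 01110000
11000011 xor 10100110 = 01100101
10101111 xor 01010000 = 11111111

[182, 223, 241, 4, 199, 94, 208, 85, 242, 112, 101, 255]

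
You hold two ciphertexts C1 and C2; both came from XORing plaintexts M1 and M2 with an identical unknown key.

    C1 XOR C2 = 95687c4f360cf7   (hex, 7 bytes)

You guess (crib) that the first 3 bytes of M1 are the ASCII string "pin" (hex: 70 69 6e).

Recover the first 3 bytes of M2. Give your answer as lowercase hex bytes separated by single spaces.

e5 01 12

Since C1 ⊕ C2 = M1 ⊕ M2, XORing with the guessed M1 bytes yields the corresponding M2 bytes: M2 = (C1 ⊕ C2) ⊕ M1.
149 XOR 112 = 229
104 XOR 105 =   1
124 XOR 110 =  18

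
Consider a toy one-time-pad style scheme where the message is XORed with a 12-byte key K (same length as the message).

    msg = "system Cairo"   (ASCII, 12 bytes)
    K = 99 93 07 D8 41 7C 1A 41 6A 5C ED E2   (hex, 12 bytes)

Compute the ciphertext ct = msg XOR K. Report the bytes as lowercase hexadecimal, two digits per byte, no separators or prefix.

eaea74ac24113a020b359f8d

73 XOR 99 = ea
79 XOR 93 = ea
73 XOR 07 = 74
74 XOR d8 = ac
65 XOR 41 = 24
6d XOR 7c = 11
20 XOR 1a = 3a
43 XOR 41 = 02
61 XOR 6a = 0b
69 XOR 5c = 35
72 XOR ed = 9f
6f XOR e2 = 8d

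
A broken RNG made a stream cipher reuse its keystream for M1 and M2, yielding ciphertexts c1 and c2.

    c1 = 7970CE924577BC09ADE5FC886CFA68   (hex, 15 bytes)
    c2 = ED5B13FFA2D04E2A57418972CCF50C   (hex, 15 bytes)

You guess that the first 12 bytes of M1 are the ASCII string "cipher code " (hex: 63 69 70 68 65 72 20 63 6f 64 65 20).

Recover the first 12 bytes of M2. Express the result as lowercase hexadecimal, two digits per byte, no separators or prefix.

f742ad0582d5d24095c010da

First, c1 ⊕ c2 = (M1 ⊕ K) ⊕ (M2 ⊕ K) = M1 ⊕ M2, so the key drops out. Then M2 = (M1 ⊕ M2) ⊕ M1 over the first 12 bytes.
byte 0: (79 xor ed) xor 63 = 94 xor 63 = f7
byte 1: (70 xor 5b) xor 69 = 2b xor 69 = 42
byte 2: (ce xor 13) xor 70 = dd xor 70 = ad
byte 3: (92 xor ff) xor 68 = 6d xor 68 = 05
byte 4: (45 xor a2) xor 65 = e7 xor 65 = 82
byte 5: (77 xor d0) xor 72 = a7 xor 72 = d5
byte 6: (bc xor 4e) xor 20 = f2 xor 20 = d2
byte 7: (09 xor 2a) xor 63 = 23 xor 63 = 40
byte 8: (ad xor 57) xor 6f = fa xor 6f = 95
byte 9: (e5 xor 41) xor 64 = a4 xor 64 = c0
byte 10: (fc xor 89) xor 65 = 75 xor 65 = 10
byte 11: (88 xor 72) xor 20 = fa xor 20 = da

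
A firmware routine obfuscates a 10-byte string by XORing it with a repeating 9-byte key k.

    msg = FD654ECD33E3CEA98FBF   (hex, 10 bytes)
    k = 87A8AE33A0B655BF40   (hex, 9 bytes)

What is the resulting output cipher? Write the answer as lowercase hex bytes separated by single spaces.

The 9-byte key repeats, so the effective keystream is 87 a8 ae 33 a0 b6 55 bf 40 87.
byte 0: fd XOR 87 = 7a
byte 1: 65 XOR a8 = cd
byte 2: 4e XOR ae = e0
byte 3: cd XOR 33 = fe
byte 4: 33 XOR a0 = 93
byte 5: e3 XOR b6 = 55
byte 6: ce XOR 55 = 9b
byte 7: a9 XOR bf = 16
byte 8: 8f XOR 40 = cf
byte 9: bf XOR 87 = 38

7a cd e0 fe 93 55 9b 16 cf 38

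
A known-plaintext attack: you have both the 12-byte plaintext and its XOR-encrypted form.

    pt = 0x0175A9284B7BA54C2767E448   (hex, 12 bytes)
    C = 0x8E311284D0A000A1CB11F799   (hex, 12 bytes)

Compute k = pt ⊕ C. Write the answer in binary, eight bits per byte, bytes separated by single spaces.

Since C = pt ⊕ k, XORing both sides with pt gives k = pt ⊕ C.
01 ^ 8e = 8f
75 ^ 31 = 44
a9 ^ 12 = bb
28 ^ 84 = ac
4b ^ d0 = 9b
7b ^ a0 = db
a5 ^ 00 = a5
4c ^ a1 = ed
27 ^ cb = ec
67 ^ 11 = 76
e4 ^ f7 = 13
48 ^ 99 = d1

10001111 01000100 10111011 10101100 10011011 11011011 10100101 11101101 11101100 01110110 00010011 11010001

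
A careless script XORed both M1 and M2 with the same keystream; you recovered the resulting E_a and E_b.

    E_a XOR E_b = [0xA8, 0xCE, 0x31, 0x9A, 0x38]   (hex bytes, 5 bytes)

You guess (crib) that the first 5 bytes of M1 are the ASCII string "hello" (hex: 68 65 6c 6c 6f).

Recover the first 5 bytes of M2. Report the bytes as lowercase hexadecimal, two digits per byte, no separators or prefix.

Since E_a ⊕ E_b = M1 ⊕ M2, XORing with the guessed M1 bytes yields the corresponding M2 bytes: M2 = (E_a ⊕ E_b) ⊕ M1.
byte 0: 168 XOR 104 = 192
byte 1: 206 XOR 101 = 171
byte 2:  49 XOR 108 =  93
byte 3: 154 XOR 108 = 246
byte 4:  56 XOR 111 =  87

c0ab5df657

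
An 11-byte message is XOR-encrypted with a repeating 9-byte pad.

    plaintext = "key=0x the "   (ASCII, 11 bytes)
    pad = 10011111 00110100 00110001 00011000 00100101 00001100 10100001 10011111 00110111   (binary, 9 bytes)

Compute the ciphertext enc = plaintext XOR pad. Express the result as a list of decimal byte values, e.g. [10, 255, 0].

The 9-byte key repeats, so the effective keystream is 9f 34 31 18 25 0c a1 9f 37 9f 34.
byte 0: 107 xor 159 = 244
byte 1: 101 xor  52 =  81
byte 2: 121 xor  49 =  72
byte 3:  61 xor  24 =  37
byte 4:  48 xor  37 =  21
byte 5: 120 xor  12 = 116
byte 6:  32 xor 161 = 129
byte 7: 116 xor 159 = 235
byte 8: 104 xor  55 =  95
byte 9: 101 xor 159 = 250
byte 10:  32 xor  52 =  20

[244, 81, 72, 37, 21, 116, 129, 235, 95, 250, 20]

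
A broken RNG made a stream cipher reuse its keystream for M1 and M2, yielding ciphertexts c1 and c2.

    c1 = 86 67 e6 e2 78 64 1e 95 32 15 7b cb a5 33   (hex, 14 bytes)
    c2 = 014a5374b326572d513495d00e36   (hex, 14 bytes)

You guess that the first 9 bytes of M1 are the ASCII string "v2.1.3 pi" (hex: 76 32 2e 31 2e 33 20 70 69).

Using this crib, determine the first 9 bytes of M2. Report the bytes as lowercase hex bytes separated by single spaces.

f1 1f 9b a7 e5 71 69 c8 0a

First, c1 ⊕ c2 = (M1 ⊕ K) ⊕ (M2 ⊕ K) = M1 ⊕ M2, so the key drops out. Then M2 = (M1 ⊕ M2) ⊕ M1 over the first 9 bytes.
byte 0: (86 XOR 01) XOR 76 = 87 XOR 76 = f1
byte 1: (67 XOR 4a) XOR 32 = 2d XOR 32 = 1f
byte 2: (e6 XOR 53) XOR 2e = b5 XOR 2e = 9b
byte 3: (e2 XOR 74) XOR 31 = 96 XOR 31 = a7
byte 4: (78 XOR b3) XOR 2e = cb XOR 2e = e5
byte 5: (64 XOR 26) XOR 33 = 42 XOR 33 = 71
byte 6: (1e XOR 57) XOR 20 = 49 XOR 20 = 69
byte 7: (95 XOR 2d) XOR 70 = b8 XOR 70 = c8
byte 8: (32 XOR 51) XOR 69 = 63 XOR 69 = 0a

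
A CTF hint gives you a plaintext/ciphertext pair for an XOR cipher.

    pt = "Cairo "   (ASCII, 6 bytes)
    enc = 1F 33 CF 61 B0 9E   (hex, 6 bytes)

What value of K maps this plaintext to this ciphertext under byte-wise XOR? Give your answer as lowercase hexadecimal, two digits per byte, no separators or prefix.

Since enc = pt ⊕ K, XORing both sides with pt gives K = pt ⊕ enc.
byte 0: 43 ^ 1f = 5c
byte 1: 61 ^ 33 = 52
byte 2: 69 ^ cf = a6
byte 3: 72 ^ 61 = 13
byte 4: 6f ^ b0 = df
byte 5: 20 ^ 9e = be

5c52a613dfbe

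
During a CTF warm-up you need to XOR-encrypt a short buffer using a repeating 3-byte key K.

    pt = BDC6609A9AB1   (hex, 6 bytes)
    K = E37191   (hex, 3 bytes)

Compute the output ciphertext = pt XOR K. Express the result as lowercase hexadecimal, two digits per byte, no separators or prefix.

The 3-byte key repeats, so the effective keystream is e3 71 91 e3 71 91.
byte 0: 10111101 xor 11100011 = 01011110
byte 1: 11000110 xor 01110001 = 10110111
byte 2: 01100000 xor 10010001 = 11110001
byte 3: 10011010 xor 11100011 = 01111001
byte 4: 10011010 xor 01110001 = 11101011
byte 5: 10110001 xor 10010001 = 00100000

5eb7f179eb20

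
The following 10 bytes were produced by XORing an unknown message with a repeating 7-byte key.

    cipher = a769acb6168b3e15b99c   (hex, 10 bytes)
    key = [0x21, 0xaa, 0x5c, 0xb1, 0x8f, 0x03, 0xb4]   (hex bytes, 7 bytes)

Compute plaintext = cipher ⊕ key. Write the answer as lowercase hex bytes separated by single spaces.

The 7-byte key repeats, so the effective keystream is 21 aa 5c b1 8f 03 b4 21 aa 5c.
byte 0: 10100111 ^ 00100001 = 10000110
byte 1: 01101001 ^ 10101010 = 11000011
byte 2: 10101100 ^ 01011100 = 11110000
byte 3: 10110110 ^ 10110001 = 00000111
byte 4: 00010110 ^ 10001111 = 10011001
byte 5: 10001011 ^ 00000011 = 10001000
byte 6: 00111110 ^ 10110100 = 10001010
byte 7: 00010101 ^ 00100001 = 00110100
byte 8: 10111001 ^ 10101010 = 00010011
byte 9: 10011100 ^ 01011100 = 11000000

86 c3 f0 07 99 88 8a 34 13 c0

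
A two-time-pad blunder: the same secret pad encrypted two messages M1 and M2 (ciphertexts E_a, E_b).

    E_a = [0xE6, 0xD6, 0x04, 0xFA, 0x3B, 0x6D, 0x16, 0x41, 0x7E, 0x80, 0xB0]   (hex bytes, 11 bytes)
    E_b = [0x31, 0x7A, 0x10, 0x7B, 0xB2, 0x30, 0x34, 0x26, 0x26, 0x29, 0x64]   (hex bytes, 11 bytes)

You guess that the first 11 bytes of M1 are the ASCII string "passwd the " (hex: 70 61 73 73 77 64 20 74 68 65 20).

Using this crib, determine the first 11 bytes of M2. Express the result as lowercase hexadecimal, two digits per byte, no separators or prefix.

a7cd67f2fe39021330ccf4

First, E_a ⊕ E_b = (M1 ⊕ K) ⊕ (M2 ⊕ K) = M1 ⊕ M2, so the key drops out. Then M2 = (M1 ⊕ M2) ⊕ M1 over the first 11 bytes.
byte 0: (e6 ^ 31) ^ 70 = d7 ^ 70 = a7
byte 1: (d6 ^ 7a) ^ 61 = ac ^ 61 = cd
byte 2: (04 ^ 10) ^ 73 = 14 ^ 73 = 67
byte 3: (fa ^ 7b) ^ 73 = 81 ^ 73 = f2
byte 4: (3b ^ b2) ^ 77 = 89 ^ 77 = fe
byte 5: (6d ^ 30) ^ 64 = 5d ^ 64 = 39
byte 6: (16 ^ 34) ^ 20 = 22 ^ 20 = 02
byte 7: (41 ^ 26) ^ 74 = 67 ^ 74 = 13
byte 8: (7e ^ 26) ^ 68 = 58 ^ 68 = 30
byte 9: (80 ^ 29) ^ 65 = a9 ^ 65 = cc
byte 10: (b0 ^ 64) ^ 20 = d4 ^ 20 = f4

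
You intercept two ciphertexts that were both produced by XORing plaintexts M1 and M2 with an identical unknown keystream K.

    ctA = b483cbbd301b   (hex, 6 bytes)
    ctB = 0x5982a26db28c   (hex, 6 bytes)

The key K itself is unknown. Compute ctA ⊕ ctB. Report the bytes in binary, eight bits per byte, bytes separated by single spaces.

11101101 00000001 01101001 11010000 10000010 10010111

ctA ⊕ ctB = (M1 ⊕ K) ⊕ (M2 ⊕ K) = M1 ⊕ M2 — the shared key cancels under XOR.
10110100 ^ 01011001 = 11101101
10000011 ^ 10000010 = 00000001
11001011 ^ 10100010 = 01101001
10111101 ^ 01101101 = 11010000
00110000 ^ 10110010 = 10000010
00011011 ^ 10001100 = 10010111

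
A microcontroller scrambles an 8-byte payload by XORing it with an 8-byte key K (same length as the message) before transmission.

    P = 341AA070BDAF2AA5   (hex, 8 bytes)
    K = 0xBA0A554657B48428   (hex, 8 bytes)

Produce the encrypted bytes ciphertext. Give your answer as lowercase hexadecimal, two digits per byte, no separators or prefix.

8e10f536ea1bae8d

XOR is its own inverse, so applying the key byte-wise gives the result directly.
34 xor ba = 8e
1a xor 0a = 10
a0 xor 55 = f5
70 xor 46 = 36
bd xor 57 = ea
af xor b4 = 1b
2a xor 84 = ae
a5 xor 28 = 8d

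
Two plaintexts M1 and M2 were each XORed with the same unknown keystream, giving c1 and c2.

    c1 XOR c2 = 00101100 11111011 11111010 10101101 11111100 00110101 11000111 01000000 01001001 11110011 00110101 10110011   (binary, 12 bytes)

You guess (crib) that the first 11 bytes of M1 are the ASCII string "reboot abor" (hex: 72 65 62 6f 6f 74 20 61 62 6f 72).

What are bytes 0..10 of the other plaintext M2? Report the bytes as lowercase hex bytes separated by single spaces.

5e 9e 98 c2 93 41 e7 21 2b 9c 47

Since c1 ⊕ c2 = M1 ⊕ M2, XORing with the guessed M1 bytes yields the corresponding M2 bytes: M2 = (c1 ⊕ c2) ⊕ M1.
00101100 ⊕ 01110010 = 01011110
11111011 ⊕ 01100101 = 10011110
11111010 ⊕ 01100010 = 10011000
10101101 ⊕ 01101111 = 11000010
11111100 ⊕ 01101111 = 10010011
00110101 ⊕ 01110100 = 01000001
11000111 ⊕ 00100000 = 11100111
01000000 ⊕ 01100001 = 00100001
01001001 ⊕ 01100010 = 00101011
11110011 ⊕ 01101111 = 10011100
00110101 ⊕ 01110010 = 01000111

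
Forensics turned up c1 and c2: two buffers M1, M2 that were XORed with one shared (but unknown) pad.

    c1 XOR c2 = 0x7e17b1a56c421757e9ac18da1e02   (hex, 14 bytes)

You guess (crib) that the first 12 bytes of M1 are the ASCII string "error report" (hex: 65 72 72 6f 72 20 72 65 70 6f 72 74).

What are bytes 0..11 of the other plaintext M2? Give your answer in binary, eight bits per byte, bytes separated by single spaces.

00011011 01100101 11000011 11001010 00011110 01100010 01100101 00110010 10011001 11000011 01101010 10101110

Since c1 ⊕ c2 = M1 ⊕ M2, XORing with the guessed M1 bytes yields the corresponding M2 bytes: M2 = (c1 ⊕ c2) ⊕ M1.
byte 0: 7e xor 65 = 1b
byte 1: 17 xor 72 = 65
byte 2: b1 xor 72 = c3
byte 3: a5 xor 6f = ca
byte 4: 6c xor 72 = 1e
byte 5: 42 xor 20 = 62
byte 6: 17 xor 72 = 65
byte 7: 57 xor 65 = 32
byte 8: e9 xor 70 = 99
byte 9: ac xor 6f = c3
byte 10: 18 xor 72 = 6a
byte 11: da xor 74 = ae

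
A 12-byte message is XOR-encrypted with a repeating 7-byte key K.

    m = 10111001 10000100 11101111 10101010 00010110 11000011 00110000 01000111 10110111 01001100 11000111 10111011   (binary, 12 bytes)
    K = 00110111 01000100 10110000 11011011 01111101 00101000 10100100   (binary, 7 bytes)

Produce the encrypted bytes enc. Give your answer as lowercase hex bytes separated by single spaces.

8e c0 5f 71 6b eb 94 70 f3 fc 1c c6

The 7-byte key repeats, so the effective keystream is 37 44 b0 db 7d 28 a4 37 44 b0 db 7d.
byte 0: b9 ⊕ 37 = 8e
byte 1: 84 ⊕ 44 = c0
byte 2: ef ⊕ b0 = 5f
byte 3: aa ⊕ db = 71
byte 4: 16 ⊕ 7d = 6b
byte 5: c3 ⊕ 28 = eb
byte 6: 30 ⊕ a4 = 94
byte 7: 47 ⊕ 37 = 70
byte 8: b7 ⊕ 44 = f3
byte 9: 4c ⊕ b0 = fc
byte 10: c7 ⊕ db = 1c
byte 11: bb ⊕ 7d = c6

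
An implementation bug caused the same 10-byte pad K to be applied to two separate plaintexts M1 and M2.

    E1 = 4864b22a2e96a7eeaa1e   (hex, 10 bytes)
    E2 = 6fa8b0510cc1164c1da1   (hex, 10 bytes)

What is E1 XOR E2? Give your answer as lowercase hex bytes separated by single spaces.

E1 ⊕ E2 = (M1 ⊕ K) ⊕ (M2 ⊕ K) = M1 ⊕ M2 — the shared key cancels under XOR.
48 ^ 6f = 27
64 ^ a8 = cc
b2 ^ b0 = 02
2a ^ 51 = 7b
2e ^ 0c = 22
96 ^ c1 = 57
a7 ^ 16 = b1
ee ^ 4c = a2
aa ^ 1d = b7
1e ^ a1 = bf

27 cc 02 7b 22 57 b1 a2 b7 bf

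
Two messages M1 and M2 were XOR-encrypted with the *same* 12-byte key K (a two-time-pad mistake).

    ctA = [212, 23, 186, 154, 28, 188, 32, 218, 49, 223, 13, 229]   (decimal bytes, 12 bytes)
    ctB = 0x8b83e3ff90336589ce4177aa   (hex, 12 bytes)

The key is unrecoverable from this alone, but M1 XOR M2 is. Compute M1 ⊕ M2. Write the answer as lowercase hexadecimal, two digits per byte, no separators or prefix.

ctA ⊕ ctB = (M1 ⊕ K) ⊕ (M2 ⊕ K) = M1 ⊕ M2 — the shared key cancels under XOR.
byte 0: d4 XOR 8b = 5f
byte 1: 17 XOR 83 = 94
byte 2: ba XOR e3 = 59
byte 3: 9a XOR ff = 65
byte 4: 1c XOR 90 = 8c
byte 5: bc XOR 33 = 8f
byte 6: 20 XOR 65 = 45
byte 7: da XOR 89 = 53
byte 8: 31 XOR ce = ff
byte 9: df XOR 41 = 9e
byte 10: 0d XOR 77 = 7a
byte 11: e5 XOR aa = 4f

5f9459658c8f4553ff9e7a4f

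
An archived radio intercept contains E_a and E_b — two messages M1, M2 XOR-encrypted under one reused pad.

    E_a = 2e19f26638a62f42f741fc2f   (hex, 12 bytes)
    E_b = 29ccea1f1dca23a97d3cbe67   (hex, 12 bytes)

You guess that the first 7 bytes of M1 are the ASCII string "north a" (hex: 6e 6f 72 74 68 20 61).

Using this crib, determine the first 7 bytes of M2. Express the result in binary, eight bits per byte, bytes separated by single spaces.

01101001 10111010 01101010 00001101 01001101 01001100 01101101

First, E_a ⊕ E_b = (M1 ⊕ K) ⊕ (M2 ⊕ K) = M1 ⊕ M2, so the key drops out. Then M2 = (M1 ⊕ M2) ⊕ M1 over the first 7 bytes.
byte 0: (2e XOR 29) XOR 6e = 07 XOR 6e = 69
byte 1: (19 XOR cc) XOR 6f = d5 XOR 6f = ba
byte 2: (f2 XOR ea) XOR 72 = 18 XOR 72 = 6a
byte 3: (66 XOR 1f) XOR 74 = 79 XOR 74 = 0d
byte 4: (38 XOR 1d) XOR 68 = 25 XOR 68 = 4d
byte 5: (a6 XOR ca) XOR 20 = 6c XOR 20 = 4c
byte 6: (2f XOR 23) XOR 61 = 0c XOR 61 = 6d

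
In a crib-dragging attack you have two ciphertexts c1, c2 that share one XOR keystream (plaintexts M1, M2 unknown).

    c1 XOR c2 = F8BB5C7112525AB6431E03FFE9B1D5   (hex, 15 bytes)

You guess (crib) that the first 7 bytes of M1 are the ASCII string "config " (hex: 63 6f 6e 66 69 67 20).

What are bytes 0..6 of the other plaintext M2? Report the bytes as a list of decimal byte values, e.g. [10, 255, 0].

[155, 212, 50, 23, 123, 53, 122]

Since c1 ⊕ c2 = M1 ⊕ M2, XORing with the guessed M1 bytes yields the corresponding M2 bytes: M2 = (c1 ⊕ c2) ⊕ M1.
11111000 XOR 01100011 = 10011011
10111011 XOR 01101111 = 11010100
01011100 XOR 01101110 = 00110010
01110001 XOR 01100110 = 00010111
00010010 XOR 01101001 = 01111011
01010010 XOR 01100111 = 00110101
01011010 XOR 00100000 = 01111010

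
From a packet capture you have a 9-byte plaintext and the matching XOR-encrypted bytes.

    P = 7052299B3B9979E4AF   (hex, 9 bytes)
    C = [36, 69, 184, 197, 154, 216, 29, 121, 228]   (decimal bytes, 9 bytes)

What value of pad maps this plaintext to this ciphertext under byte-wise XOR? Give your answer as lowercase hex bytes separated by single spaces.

Since C = P ⊕ pad, XORing both sides with P gives pad = P ⊕ C.
byte 0: 70 xor 24 = 54
byte 1: 52 xor 45 = 17
byte 2: 29 xor b8 = 91
byte 3: 9b xor c5 = 5e
byte 4: 3b xor 9a = a1
byte 5: 99 xor d8 = 41
byte 6: 79 xor 1d = 64
byte 7: e4 xor 79 = 9d
byte 8: af xor e4 = 4b

54 17 91 5e a1 41 64 9d 4b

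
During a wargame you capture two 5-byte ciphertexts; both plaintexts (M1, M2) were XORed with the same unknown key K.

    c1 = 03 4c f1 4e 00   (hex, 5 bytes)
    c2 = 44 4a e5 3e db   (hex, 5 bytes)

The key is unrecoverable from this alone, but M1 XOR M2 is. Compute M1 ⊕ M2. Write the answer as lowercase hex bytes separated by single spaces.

c1 ⊕ c2 = (M1 ⊕ K) ⊕ (M2 ⊕ K) = M1 ⊕ M2 — the shared key cancels under XOR.
03 xor 44 = 47
4c xor 4a = 06
f1 xor e5 = 14
4e xor 3e = 70
00 xor db = db

47 06 14 70 db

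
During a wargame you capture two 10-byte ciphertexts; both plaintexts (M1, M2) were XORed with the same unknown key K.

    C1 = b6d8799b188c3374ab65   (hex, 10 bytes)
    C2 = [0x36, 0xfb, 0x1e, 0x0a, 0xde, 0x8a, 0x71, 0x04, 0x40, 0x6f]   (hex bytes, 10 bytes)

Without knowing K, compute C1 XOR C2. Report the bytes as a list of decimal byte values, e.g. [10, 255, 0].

[128, 35, 103, 145, 198, 6, 66, 112, 235, 10]

C1 ⊕ C2 = (M1 ⊕ K) ⊕ (M2 ⊕ K) = M1 ⊕ M2 — the shared key cancels under XOR.
10110110 XOR 00110110 = 10000000
11011000 XOR 11111011 = 00100011
01111001 XOR 00011110 = 01100111
10011011 XOR 00001010 = 10010001
00011000 XOR 11011110 = 11000110
10001100 XOR 10001010 = 00000110
00110011 XOR 01110001 = 01000010
01110100 XOR 00000100 = 01110000
10101011 XOR 01000000 = 11101011
01100101 XOR 01101111 = 00001010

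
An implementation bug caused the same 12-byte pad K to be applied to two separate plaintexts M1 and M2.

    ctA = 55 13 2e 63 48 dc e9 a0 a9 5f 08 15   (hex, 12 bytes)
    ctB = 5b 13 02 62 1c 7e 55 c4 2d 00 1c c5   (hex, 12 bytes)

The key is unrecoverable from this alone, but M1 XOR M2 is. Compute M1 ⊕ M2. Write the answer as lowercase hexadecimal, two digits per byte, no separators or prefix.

ctA ⊕ ctB = (M1 ⊕ K) ⊕ (M2 ⊕ K) = M1 ⊕ M2 — the shared key cancels under XOR.
55 ^ 5b = 0e
13 ^ 13 = 00
2e ^ 02 = 2c
63 ^ 62 = 01
48 ^ 1c = 54
dc ^ 7e = a2
e9 ^ 55 = bc
a0 ^ c4 = 64
a9 ^ 2d = 84
5f ^ 00 = 5f
08 ^ 1c = 14
15 ^ c5 = d0

0e002c0154a2bc64845f14d0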